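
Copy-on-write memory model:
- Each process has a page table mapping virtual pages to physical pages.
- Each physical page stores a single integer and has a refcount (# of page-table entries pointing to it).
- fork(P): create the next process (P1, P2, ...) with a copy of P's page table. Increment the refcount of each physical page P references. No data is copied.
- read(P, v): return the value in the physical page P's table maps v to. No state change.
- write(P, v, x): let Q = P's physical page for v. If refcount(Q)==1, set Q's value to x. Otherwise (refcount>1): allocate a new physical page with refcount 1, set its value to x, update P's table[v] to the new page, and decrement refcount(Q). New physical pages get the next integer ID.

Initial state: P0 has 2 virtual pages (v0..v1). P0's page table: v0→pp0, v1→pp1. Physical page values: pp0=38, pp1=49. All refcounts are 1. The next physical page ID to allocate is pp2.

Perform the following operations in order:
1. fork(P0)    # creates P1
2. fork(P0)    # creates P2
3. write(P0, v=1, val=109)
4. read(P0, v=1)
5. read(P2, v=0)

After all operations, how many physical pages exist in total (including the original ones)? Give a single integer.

Answer: 3

Derivation:
Op 1: fork(P0) -> P1. 2 ppages; refcounts: pp0:2 pp1:2
Op 2: fork(P0) -> P2. 2 ppages; refcounts: pp0:3 pp1:3
Op 3: write(P0, v1, 109). refcount(pp1)=3>1 -> COPY to pp2. 3 ppages; refcounts: pp0:3 pp1:2 pp2:1
Op 4: read(P0, v1) -> 109. No state change.
Op 5: read(P2, v0) -> 38. No state change.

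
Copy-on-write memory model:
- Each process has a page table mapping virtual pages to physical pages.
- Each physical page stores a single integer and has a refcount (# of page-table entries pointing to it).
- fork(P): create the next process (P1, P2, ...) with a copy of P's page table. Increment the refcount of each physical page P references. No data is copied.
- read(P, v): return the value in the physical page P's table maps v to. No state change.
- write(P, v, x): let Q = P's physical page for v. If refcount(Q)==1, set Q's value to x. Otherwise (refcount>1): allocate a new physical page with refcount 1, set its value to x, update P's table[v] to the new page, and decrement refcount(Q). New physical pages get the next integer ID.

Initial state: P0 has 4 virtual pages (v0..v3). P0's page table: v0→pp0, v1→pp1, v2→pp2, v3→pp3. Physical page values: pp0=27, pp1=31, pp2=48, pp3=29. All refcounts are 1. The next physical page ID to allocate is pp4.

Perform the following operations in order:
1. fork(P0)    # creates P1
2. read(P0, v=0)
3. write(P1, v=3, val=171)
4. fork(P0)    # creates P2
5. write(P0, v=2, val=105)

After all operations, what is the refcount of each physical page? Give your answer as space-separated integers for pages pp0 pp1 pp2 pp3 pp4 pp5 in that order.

Op 1: fork(P0) -> P1. 4 ppages; refcounts: pp0:2 pp1:2 pp2:2 pp3:2
Op 2: read(P0, v0) -> 27. No state change.
Op 3: write(P1, v3, 171). refcount(pp3)=2>1 -> COPY to pp4. 5 ppages; refcounts: pp0:2 pp1:2 pp2:2 pp3:1 pp4:1
Op 4: fork(P0) -> P2. 5 ppages; refcounts: pp0:3 pp1:3 pp2:3 pp3:2 pp4:1
Op 5: write(P0, v2, 105). refcount(pp2)=3>1 -> COPY to pp5. 6 ppages; refcounts: pp0:3 pp1:3 pp2:2 pp3:2 pp4:1 pp5:1

Answer: 3 3 2 2 1 1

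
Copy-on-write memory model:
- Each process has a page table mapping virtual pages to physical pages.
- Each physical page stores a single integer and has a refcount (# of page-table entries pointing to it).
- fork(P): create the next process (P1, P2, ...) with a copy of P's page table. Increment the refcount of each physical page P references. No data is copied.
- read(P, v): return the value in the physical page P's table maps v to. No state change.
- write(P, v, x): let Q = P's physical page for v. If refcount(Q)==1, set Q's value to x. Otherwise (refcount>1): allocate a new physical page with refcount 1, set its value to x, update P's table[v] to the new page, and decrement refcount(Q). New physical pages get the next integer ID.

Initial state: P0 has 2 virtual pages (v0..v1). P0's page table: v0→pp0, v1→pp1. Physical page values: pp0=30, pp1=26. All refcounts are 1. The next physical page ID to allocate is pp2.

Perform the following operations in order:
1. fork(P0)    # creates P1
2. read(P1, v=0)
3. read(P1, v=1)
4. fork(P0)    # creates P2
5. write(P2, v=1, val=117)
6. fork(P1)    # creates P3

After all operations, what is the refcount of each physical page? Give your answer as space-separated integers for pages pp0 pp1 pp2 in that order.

Answer: 4 3 1

Derivation:
Op 1: fork(P0) -> P1. 2 ppages; refcounts: pp0:2 pp1:2
Op 2: read(P1, v0) -> 30. No state change.
Op 3: read(P1, v1) -> 26. No state change.
Op 4: fork(P0) -> P2. 2 ppages; refcounts: pp0:3 pp1:3
Op 5: write(P2, v1, 117). refcount(pp1)=3>1 -> COPY to pp2. 3 ppages; refcounts: pp0:3 pp1:2 pp2:1
Op 6: fork(P1) -> P3. 3 ppages; refcounts: pp0:4 pp1:3 pp2:1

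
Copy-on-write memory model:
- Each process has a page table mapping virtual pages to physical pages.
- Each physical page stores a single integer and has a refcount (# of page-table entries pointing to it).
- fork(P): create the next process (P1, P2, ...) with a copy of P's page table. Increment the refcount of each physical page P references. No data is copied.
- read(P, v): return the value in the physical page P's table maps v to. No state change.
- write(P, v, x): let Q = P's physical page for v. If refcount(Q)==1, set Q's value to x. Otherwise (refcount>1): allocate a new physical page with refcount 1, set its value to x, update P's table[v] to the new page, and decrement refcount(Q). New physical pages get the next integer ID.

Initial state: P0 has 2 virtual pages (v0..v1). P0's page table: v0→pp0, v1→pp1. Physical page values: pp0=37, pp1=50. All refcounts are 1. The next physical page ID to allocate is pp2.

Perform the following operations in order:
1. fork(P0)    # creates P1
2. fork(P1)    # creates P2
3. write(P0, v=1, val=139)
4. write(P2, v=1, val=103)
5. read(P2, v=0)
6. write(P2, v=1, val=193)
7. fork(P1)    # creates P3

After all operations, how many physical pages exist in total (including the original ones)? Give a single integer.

Op 1: fork(P0) -> P1. 2 ppages; refcounts: pp0:2 pp1:2
Op 2: fork(P1) -> P2. 2 ppages; refcounts: pp0:3 pp1:3
Op 3: write(P0, v1, 139). refcount(pp1)=3>1 -> COPY to pp2. 3 ppages; refcounts: pp0:3 pp1:2 pp2:1
Op 4: write(P2, v1, 103). refcount(pp1)=2>1 -> COPY to pp3. 4 ppages; refcounts: pp0:3 pp1:1 pp2:1 pp3:1
Op 5: read(P2, v0) -> 37. No state change.
Op 6: write(P2, v1, 193). refcount(pp3)=1 -> write in place. 4 ppages; refcounts: pp0:3 pp1:1 pp2:1 pp3:1
Op 7: fork(P1) -> P3. 4 ppages; refcounts: pp0:4 pp1:2 pp2:1 pp3:1

Answer: 4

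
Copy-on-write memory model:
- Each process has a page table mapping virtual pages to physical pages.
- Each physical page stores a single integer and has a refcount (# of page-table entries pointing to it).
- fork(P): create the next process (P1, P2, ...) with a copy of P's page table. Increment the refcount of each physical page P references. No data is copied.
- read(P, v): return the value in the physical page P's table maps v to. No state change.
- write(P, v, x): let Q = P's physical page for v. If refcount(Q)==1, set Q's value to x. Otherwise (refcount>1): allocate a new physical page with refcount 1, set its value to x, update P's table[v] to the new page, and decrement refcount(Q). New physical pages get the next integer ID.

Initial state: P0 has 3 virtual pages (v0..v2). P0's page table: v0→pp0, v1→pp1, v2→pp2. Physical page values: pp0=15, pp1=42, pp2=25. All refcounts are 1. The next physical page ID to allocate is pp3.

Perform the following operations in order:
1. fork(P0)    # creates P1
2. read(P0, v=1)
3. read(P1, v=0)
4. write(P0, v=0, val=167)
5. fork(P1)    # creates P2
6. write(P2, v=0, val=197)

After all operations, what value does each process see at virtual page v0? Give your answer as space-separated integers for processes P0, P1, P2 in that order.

Op 1: fork(P0) -> P1. 3 ppages; refcounts: pp0:2 pp1:2 pp2:2
Op 2: read(P0, v1) -> 42. No state change.
Op 3: read(P1, v0) -> 15. No state change.
Op 4: write(P0, v0, 167). refcount(pp0)=2>1 -> COPY to pp3. 4 ppages; refcounts: pp0:1 pp1:2 pp2:2 pp3:1
Op 5: fork(P1) -> P2. 4 ppages; refcounts: pp0:2 pp1:3 pp2:3 pp3:1
Op 6: write(P2, v0, 197). refcount(pp0)=2>1 -> COPY to pp4. 5 ppages; refcounts: pp0:1 pp1:3 pp2:3 pp3:1 pp4:1
P0: v0 -> pp3 = 167
P1: v0 -> pp0 = 15
P2: v0 -> pp4 = 197

Answer: 167 15 197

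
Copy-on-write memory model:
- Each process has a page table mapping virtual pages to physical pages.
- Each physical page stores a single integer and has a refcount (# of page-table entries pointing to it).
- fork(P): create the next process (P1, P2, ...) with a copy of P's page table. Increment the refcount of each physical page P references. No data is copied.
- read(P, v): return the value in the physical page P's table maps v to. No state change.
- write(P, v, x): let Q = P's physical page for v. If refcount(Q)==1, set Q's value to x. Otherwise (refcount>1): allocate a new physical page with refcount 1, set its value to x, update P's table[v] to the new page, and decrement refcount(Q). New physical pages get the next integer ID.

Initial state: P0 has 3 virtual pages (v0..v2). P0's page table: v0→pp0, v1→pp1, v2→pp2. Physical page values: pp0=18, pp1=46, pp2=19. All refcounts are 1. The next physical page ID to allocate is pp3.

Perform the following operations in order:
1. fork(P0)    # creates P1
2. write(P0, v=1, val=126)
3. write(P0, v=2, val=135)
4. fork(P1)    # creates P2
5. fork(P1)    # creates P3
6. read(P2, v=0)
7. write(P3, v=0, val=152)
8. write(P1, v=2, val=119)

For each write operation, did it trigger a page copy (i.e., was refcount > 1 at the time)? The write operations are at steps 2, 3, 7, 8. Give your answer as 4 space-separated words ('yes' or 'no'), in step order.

Op 1: fork(P0) -> P1. 3 ppages; refcounts: pp0:2 pp1:2 pp2:2
Op 2: write(P0, v1, 126). refcount(pp1)=2>1 -> COPY to pp3. 4 ppages; refcounts: pp0:2 pp1:1 pp2:2 pp3:1
Op 3: write(P0, v2, 135). refcount(pp2)=2>1 -> COPY to pp4. 5 ppages; refcounts: pp0:2 pp1:1 pp2:1 pp3:1 pp4:1
Op 4: fork(P1) -> P2. 5 ppages; refcounts: pp0:3 pp1:2 pp2:2 pp3:1 pp4:1
Op 5: fork(P1) -> P3. 5 ppages; refcounts: pp0:4 pp1:3 pp2:3 pp3:1 pp4:1
Op 6: read(P2, v0) -> 18. No state change.
Op 7: write(P3, v0, 152). refcount(pp0)=4>1 -> COPY to pp5. 6 ppages; refcounts: pp0:3 pp1:3 pp2:3 pp3:1 pp4:1 pp5:1
Op 8: write(P1, v2, 119). refcount(pp2)=3>1 -> COPY to pp6. 7 ppages; refcounts: pp0:3 pp1:3 pp2:2 pp3:1 pp4:1 pp5:1 pp6:1

yes yes yes yes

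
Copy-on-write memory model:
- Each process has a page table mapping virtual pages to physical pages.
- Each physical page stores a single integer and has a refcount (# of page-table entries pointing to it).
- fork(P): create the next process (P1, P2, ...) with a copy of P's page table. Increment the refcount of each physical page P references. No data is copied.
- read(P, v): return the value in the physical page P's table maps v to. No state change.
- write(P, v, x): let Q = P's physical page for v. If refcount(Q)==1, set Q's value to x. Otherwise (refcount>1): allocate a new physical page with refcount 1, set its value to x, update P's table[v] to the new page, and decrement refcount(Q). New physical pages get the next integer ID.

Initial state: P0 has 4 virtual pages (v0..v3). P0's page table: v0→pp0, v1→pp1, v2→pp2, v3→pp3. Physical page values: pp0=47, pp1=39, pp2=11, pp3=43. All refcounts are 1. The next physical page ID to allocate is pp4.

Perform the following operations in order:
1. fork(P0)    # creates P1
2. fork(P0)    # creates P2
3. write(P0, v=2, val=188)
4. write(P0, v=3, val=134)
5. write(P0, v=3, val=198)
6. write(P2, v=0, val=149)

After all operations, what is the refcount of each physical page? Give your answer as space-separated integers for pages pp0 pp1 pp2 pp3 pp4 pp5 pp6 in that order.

Op 1: fork(P0) -> P1. 4 ppages; refcounts: pp0:2 pp1:2 pp2:2 pp3:2
Op 2: fork(P0) -> P2. 4 ppages; refcounts: pp0:3 pp1:3 pp2:3 pp3:3
Op 3: write(P0, v2, 188). refcount(pp2)=3>1 -> COPY to pp4. 5 ppages; refcounts: pp0:3 pp1:3 pp2:2 pp3:3 pp4:1
Op 4: write(P0, v3, 134). refcount(pp3)=3>1 -> COPY to pp5. 6 ppages; refcounts: pp0:3 pp1:3 pp2:2 pp3:2 pp4:1 pp5:1
Op 5: write(P0, v3, 198). refcount(pp5)=1 -> write in place. 6 ppages; refcounts: pp0:3 pp1:3 pp2:2 pp3:2 pp4:1 pp5:1
Op 6: write(P2, v0, 149). refcount(pp0)=3>1 -> COPY to pp6. 7 ppages; refcounts: pp0:2 pp1:3 pp2:2 pp3:2 pp4:1 pp5:1 pp6:1

Answer: 2 3 2 2 1 1 1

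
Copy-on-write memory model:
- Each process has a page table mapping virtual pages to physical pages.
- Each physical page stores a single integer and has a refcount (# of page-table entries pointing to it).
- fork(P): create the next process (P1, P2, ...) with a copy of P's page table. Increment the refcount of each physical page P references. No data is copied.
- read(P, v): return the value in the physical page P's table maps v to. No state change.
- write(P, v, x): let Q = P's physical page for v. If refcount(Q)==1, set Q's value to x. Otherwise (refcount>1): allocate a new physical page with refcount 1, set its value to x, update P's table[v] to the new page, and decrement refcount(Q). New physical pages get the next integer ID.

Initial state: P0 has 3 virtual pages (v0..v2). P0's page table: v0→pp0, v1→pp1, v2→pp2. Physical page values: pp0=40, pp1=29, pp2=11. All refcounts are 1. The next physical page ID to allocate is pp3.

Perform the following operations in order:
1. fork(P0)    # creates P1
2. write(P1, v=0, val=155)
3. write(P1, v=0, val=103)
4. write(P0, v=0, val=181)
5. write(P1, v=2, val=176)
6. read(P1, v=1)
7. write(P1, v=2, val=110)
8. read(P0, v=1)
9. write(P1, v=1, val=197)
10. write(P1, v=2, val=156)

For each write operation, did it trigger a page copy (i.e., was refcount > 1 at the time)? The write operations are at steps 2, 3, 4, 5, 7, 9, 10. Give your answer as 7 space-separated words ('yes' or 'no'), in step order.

Op 1: fork(P0) -> P1. 3 ppages; refcounts: pp0:2 pp1:2 pp2:2
Op 2: write(P1, v0, 155). refcount(pp0)=2>1 -> COPY to pp3. 4 ppages; refcounts: pp0:1 pp1:2 pp2:2 pp3:1
Op 3: write(P1, v0, 103). refcount(pp3)=1 -> write in place. 4 ppages; refcounts: pp0:1 pp1:2 pp2:2 pp3:1
Op 4: write(P0, v0, 181). refcount(pp0)=1 -> write in place. 4 ppages; refcounts: pp0:1 pp1:2 pp2:2 pp3:1
Op 5: write(P1, v2, 176). refcount(pp2)=2>1 -> COPY to pp4. 5 ppages; refcounts: pp0:1 pp1:2 pp2:1 pp3:1 pp4:1
Op 6: read(P1, v1) -> 29. No state change.
Op 7: write(P1, v2, 110). refcount(pp4)=1 -> write in place. 5 ppages; refcounts: pp0:1 pp1:2 pp2:1 pp3:1 pp4:1
Op 8: read(P0, v1) -> 29. No state change.
Op 9: write(P1, v1, 197). refcount(pp1)=2>1 -> COPY to pp5. 6 ppages; refcounts: pp0:1 pp1:1 pp2:1 pp3:1 pp4:1 pp5:1
Op 10: write(P1, v2, 156). refcount(pp4)=1 -> write in place. 6 ppages; refcounts: pp0:1 pp1:1 pp2:1 pp3:1 pp4:1 pp5:1

yes no no yes no yes no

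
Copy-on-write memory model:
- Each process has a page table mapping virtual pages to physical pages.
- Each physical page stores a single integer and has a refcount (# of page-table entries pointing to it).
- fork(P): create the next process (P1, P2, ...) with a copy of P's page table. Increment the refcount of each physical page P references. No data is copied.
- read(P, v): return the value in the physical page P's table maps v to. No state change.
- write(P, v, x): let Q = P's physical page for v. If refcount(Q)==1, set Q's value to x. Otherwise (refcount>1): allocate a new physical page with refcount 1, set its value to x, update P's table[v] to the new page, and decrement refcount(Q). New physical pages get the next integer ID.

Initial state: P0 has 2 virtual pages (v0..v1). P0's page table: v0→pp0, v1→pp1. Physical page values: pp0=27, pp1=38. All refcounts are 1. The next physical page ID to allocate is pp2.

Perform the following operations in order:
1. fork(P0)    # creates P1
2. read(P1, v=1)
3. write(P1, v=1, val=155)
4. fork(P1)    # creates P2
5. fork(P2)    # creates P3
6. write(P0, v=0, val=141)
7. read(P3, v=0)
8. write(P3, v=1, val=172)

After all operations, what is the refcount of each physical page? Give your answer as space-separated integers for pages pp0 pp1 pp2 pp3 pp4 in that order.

Answer: 3 1 2 1 1

Derivation:
Op 1: fork(P0) -> P1. 2 ppages; refcounts: pp0:2 pp1:2
Op 2: read(P1, v1) -> 38. No state change.
Op 3: write(P1, v1, 155). refcount(pp1)=2>1 -> COPY to pp2. 3 ppages; refcounts: pp0:2 pp1:1 pp2:1
Op 4: fork(P1) -> P2. 3 ppages; refcounts: pp0:3 pp1:1 pp2:2
Op 5: fork(P2) -> P3. 3 ppages; refcounts: pp0:4 pp1:1 pp2:3
Op 6: write(P0, v0, 141). refcount(pp0)=4>1 -> COPY to pp3. 4 ppages; refcounts: pp0:3 pp1:1 pp2:3 pp3:1
Op 7: read(P3, v0) -> 27. No state change.
Op 8: write(P3, v1, 172). refcount(pp2)=3>1 -> COPY to pp4. 5 ppages; refcounts: pp0:3 pp1:1 pp2:2 pp3:1 pp4:1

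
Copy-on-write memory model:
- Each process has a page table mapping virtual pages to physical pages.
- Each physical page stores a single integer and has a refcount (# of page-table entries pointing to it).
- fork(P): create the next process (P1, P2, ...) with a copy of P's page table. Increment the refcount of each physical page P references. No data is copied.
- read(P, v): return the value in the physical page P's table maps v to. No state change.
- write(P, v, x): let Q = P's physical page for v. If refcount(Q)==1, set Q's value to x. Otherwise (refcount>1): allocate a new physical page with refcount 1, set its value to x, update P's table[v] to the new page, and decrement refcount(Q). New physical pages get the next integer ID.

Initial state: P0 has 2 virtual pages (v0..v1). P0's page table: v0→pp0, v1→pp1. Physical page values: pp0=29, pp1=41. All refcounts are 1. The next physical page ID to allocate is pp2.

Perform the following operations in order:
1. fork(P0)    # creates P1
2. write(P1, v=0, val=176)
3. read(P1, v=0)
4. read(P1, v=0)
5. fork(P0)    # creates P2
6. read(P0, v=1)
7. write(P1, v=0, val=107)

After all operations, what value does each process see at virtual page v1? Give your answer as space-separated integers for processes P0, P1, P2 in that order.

Op 1: fork(P0) -> P1. 2 ppages; refcounts: pp0:2 pp1:2
Op 2: write(P1, v0, 176). refcount(pp0)=2>1 -> COPY to pp2. 3 ppages; refcounts: pp0:1 pp1:2 pp2:1
Op 3: read(P1, v0) -> 176. No state change.
Op 4: read(P1, v0) -> 176. No state change.
Op 5: fork(P0) -> P2. 3 ppages; refcounts: pp0:2 pp1:3 pp2:1
Op 6: read(P0, v1) -> 41. No state change.
Op 7: write(P1, v0, 107). refcount(pp2)=1 -> write in place. 3 ppages; refcounts: pp0:2 pp1:3 pp2:1
P0: v1 -> pp1 = 41
P1: v1 -> pp1 = 41
P2: v1 -> pp1 = 41

Answer: 41 41 41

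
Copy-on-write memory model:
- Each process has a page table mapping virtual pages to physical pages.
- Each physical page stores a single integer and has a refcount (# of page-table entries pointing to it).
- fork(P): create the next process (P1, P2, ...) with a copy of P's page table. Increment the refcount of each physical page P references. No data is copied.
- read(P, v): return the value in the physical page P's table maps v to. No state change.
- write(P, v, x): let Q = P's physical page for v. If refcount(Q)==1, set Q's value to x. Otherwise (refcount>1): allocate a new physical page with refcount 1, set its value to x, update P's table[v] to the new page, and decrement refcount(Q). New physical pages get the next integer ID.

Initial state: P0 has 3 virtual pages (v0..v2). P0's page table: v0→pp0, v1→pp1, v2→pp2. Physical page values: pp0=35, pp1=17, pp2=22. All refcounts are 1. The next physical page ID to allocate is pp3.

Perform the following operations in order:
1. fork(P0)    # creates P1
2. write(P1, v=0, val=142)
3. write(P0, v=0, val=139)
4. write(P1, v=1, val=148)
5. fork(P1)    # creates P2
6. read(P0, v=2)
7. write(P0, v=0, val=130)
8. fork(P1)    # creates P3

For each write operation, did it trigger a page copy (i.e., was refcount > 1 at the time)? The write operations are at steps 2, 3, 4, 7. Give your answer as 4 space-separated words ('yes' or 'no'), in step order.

Op 1: fork(P0) -> P1. 3 ppages; refcounts: pp0:2 pp1:2 pp2:2
Op 2: write(P1, v0, 142). refcount(pp0)=2>1 -> COPY to pp3. 4 ppages; refcounts: pp0:1 pp1:2 pp2:2 pp3:1
Op 3: write(P0, v0, 139). refcount(pp0)=1 -> write in place. 4 ppages; refcounts: pp0:1 pp1:2 pp2:2 pp3:1
Op 4: write(P1, v1, 148). refcount(pp1)=2>1 -> COPY to pp4. 5 ppages; refcounts: pp0:1 pp1:1 pp2:2 pp3:1 pp4:1
Op 5: fork(P1) -> P2. 5 ppages; refcounts: pp0:1 pp1:1 pp2:3 pp3:2 pp4:2
Op 6: read(P0, v2) -> 22. No state change.
Op 7: write(P0, v0, 130). refcount(pp0)=1 -> write in place. 5 ppages; refcounts: pp0:1 pp1:1 pp2:3 pp3:2 pp4:2
Op 8: fork(P1) -> P3. 5 ppages; refcounts: pp0:1 pp1:1 pp2:4 pp3:3 pp4:3

yes no yes no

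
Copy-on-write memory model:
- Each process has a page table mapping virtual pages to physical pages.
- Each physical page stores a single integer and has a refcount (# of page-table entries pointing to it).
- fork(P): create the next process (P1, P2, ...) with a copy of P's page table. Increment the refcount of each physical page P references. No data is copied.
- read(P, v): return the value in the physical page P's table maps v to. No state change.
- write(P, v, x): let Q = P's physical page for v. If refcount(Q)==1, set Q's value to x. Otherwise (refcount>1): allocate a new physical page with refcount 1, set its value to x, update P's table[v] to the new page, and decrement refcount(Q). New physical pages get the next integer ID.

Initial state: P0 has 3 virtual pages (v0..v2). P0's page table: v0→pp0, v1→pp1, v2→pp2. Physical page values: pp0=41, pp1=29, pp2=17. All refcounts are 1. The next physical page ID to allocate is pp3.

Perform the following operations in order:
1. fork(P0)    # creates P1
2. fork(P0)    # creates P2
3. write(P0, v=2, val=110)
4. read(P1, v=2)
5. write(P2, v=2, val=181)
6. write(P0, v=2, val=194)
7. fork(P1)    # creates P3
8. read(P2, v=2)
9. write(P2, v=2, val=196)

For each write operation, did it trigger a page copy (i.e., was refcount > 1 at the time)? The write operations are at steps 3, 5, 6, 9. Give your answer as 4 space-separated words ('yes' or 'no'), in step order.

Op 1: fork(P0) -> P1. 3 ppages; refcounts: pp0:2 pp1:2 pp2:2
Op 2: fork(P0) -> P2. 3 ppages; refcounts: pp0:3 pp1:3 pp2:3
Op 3: write(P0, v2, 110). refcount(pp2)=3>1 -> COPY to pp3. 4 ppages; refcounts: pp0:3 pp1:3 pp2:2 pp3:1
Op 4: read(P1, v2) -> 17. No state change.
Op 5: write(P2, v2, 181). refcount(pp2)=2>1 -> COPY to pp4. 5 ppages; refcounts: pp0:3 pp1:3 pp2:1 pp3:1 pp4:1
Op 6: write(P0, v2, 194). refcount(pp3)=1 -> write in place. 5 ppages; refcounts: pp0:3 pp1:3 pp2:1 pp3:1 pp4:1
Op 7: fork(P1) -> P3. 5 ppages; refcounts: pp0:4 pp1:4 pp2:2 pp3:1 pp4:1
Op 8: read(P2, v2) -> 181. No state change.
Op 9: write(P2, v2, 196). refcount(pp4)=1 -> write in place. 5 ppages; refcounts: pp0:4 pp1:4 pp2:2 pp3:1 pp4:1

yes yes no no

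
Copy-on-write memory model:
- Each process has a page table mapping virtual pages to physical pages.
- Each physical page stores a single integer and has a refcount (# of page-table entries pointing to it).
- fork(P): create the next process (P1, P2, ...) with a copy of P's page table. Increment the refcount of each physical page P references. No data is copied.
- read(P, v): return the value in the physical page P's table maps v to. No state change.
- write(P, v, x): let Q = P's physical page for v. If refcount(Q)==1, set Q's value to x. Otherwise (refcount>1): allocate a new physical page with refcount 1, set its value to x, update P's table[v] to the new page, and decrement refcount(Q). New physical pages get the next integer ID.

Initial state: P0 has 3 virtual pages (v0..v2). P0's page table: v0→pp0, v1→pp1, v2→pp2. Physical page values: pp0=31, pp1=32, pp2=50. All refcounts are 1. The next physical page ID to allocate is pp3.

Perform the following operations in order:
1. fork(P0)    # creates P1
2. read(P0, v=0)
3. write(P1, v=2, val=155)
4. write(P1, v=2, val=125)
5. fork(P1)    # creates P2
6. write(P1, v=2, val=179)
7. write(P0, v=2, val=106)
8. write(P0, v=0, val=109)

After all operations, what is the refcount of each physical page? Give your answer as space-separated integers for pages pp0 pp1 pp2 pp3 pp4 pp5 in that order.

Answer: 2 3 1 1 1 1

Derivation:
Op 1: fork(P0) -> P1. 3 ppages; refcounts: pp0:2 pp1:2 pp2:2
Op 2: read(P0, v0) -> 31. No state change.
Op 3: write(P1, v2, 155). refcount(pp2)=2>1 -> COPY to pp3. 4 ppages; refcounts: pp0:2 pp1:2 pp2:1 pp3:1
Op 4: write(P1, v2, 125). refcount(pp3)=1 -> write in place. 4 ppages; refcounts: pp0:2 pp1:2 pp2:1 pp3:1
Op 5: fork(P1) -> P2. 4 ppages; refcounts: pp0:3 pp1:3 pp2:1 pp3:2
Op 6: write(P1, v2, 179). refcount(pp3)=2>1 -> COPY to pp4. 5 ppages; refcounts: pp0:3 pp1:3 pp2:1 pp3:1 pp4:1
Op 7: write(P0, v2, 106). refcount(pp2)=1 -> write in place. 5 ppages; refcounts: pp0:3 pp1:3 pp2:1 pp3:1 pp4:1
Op 8: write(P0, v0, 109). refcount(pp0)=3>1 -> COPY to pp5. 6 ppages; refcounts: pp0:2 pp1:3 pp2:1 pp3:1 pp4:1 pp5:1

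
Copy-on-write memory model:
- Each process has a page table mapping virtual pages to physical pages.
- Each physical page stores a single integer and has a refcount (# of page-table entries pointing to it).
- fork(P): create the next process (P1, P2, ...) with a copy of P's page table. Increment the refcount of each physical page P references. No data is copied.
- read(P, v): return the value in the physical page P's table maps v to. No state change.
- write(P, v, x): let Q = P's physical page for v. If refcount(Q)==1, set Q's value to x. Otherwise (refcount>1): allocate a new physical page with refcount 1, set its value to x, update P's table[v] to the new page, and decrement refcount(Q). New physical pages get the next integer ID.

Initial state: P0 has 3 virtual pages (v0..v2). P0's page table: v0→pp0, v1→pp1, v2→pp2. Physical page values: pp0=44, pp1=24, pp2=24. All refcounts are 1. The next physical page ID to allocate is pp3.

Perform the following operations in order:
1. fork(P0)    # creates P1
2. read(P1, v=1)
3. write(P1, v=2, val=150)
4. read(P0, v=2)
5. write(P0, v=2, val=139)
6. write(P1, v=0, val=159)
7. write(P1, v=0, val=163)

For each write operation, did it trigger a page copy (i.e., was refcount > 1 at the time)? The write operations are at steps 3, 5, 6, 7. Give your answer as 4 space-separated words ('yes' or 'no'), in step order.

Op 1: fork(P0) -> P1. 3 ppages; refcounts: pp0:2 pp1:2 pp2:2
Op 2: read(P1, v1) -> 24. No state change.
Op 3: write(P1, v2, 150). refcount(pp2)=2>1 -> COPY to pp3. 4 ppages; refcounts: pp0:2 pp1:2 pp2:1 pp3:1
Op 4: read(P0, v2) -> 24. No state change.
Op 5: write(P0, v2, 139). refcount(pp2)=1 -> write in place. 4 ppages; refcounts: pp0:2 pp1:2 pp2:1 pp3:1
Op 6: write(P1, v0, 159). refcount(pp0)=2>1 -> COPY to pp4. 5 ppages; refcounts: pp0:1 pp1:2 pp2:1 pp3:1 pp4:1
Op 7: write(P1, v0, 163). refcount(pp4)=1 -> write in place. 5 ppages; refcounts: pp0:1 pp1:2 pp2:1 pp3:1 pp4:1

yes no yes no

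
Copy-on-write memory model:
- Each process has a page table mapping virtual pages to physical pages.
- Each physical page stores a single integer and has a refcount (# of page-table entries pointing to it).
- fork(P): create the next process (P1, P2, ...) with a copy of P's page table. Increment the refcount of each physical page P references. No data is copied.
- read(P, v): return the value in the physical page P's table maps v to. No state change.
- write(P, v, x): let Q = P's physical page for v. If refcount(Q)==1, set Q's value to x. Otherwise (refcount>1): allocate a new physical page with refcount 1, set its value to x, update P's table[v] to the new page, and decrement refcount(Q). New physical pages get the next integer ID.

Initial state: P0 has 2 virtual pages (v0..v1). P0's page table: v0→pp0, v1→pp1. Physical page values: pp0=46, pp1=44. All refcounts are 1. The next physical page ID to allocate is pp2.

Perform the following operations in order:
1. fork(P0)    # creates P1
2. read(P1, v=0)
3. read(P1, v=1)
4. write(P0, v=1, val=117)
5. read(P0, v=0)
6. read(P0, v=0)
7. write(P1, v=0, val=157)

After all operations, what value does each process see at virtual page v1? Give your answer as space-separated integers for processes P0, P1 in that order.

Answer: 117 44

Derivation:
Op 1: fork(P0) -> P1. 2 ppages; refcounts: pp0:2 pp1:2
Op 2: read(P1, v0) -> 46. No state change.
Op 3: read(P1, v1) -> 44. No state change.
Op 4: write(P0, v1, 117). refcount(pp1)=2>1 -> COPY to pp2. 3 ppages; refcounts: pp0:2 pp1:1 pp2:1
Op 5: read(P0, v0) -> 46. No state change.
Op 6: read(P0, v0) -> 46. No state change.
Op 7: write(P1, v0, 157). refcount(pp0)=2>1 -> COPY to pp3. 4 ppages; refcounts: pp0:1 pp1:1 pp2:1 pp3:1
P0: v1 -> pp2 = 117
P1: v1 -> pp1 = 44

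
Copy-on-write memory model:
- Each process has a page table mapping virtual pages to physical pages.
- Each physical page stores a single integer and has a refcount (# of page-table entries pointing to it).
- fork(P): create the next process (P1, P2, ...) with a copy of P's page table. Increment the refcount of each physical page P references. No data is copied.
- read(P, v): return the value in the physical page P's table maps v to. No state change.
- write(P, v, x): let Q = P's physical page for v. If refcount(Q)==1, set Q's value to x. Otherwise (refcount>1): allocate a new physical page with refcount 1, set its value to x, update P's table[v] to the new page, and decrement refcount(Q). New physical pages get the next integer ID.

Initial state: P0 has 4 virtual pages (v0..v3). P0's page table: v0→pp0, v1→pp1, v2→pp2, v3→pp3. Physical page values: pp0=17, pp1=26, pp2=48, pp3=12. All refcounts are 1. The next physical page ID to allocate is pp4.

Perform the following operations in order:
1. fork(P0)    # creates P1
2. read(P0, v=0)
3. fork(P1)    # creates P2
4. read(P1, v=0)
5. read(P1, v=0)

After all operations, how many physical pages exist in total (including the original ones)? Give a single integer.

Answer: 4

Derivation:
Op 1: fork(P0) -> P1. 4 ppages; refcounts: pp0:2 pp1:2 pp2:2 pp3:2
Op 2: read(P0, v0) -> 17. No state change.
Op 3: fork(P1) -> P2. 4 ppages; refcounts: pp0:3 pp1:3 pp2:3 pp3:3
Op 4: read(P1, v0) -> 17. No state change.
Op 5: read(P1, v0) -> 17. No state change.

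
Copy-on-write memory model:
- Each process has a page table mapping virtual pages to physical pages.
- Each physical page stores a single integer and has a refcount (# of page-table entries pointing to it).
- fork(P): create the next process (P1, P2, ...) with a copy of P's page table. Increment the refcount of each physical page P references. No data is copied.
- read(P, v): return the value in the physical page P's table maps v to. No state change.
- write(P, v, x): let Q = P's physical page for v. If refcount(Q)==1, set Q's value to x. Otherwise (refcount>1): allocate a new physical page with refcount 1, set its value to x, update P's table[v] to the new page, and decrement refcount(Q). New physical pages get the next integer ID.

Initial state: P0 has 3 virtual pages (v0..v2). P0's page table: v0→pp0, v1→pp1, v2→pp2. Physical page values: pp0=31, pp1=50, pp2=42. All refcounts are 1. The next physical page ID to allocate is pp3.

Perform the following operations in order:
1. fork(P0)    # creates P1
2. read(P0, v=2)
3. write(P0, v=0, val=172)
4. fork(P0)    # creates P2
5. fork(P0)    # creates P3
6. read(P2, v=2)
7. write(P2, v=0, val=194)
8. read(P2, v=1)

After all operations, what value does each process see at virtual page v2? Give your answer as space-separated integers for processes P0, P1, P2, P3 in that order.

Answer: 42 42 42 42

Derivation:
Op 1: fork(P0) -> P1. 3 ppages; refcounts: pp0:2 pp1:2 pp2:2
Op 2: read(P0, v2) -> 42. No state change.
Op 3: write(P0, v0, 172). refcount(pp0)=2>1 -> COPY to pp3. 4 ppages; refcounts: pp0:1 pp1:2 pp2:2 pp3:1
Op 4: fork(P0) -> P2. 4 ppages; refcounts: pp0:1 pp1:3 pp2:3 pp3:2
Op 5: fork(P0) -> P3. 4 ppages; refcounts: pp0:1 pp1:4 pp2:4 pp3:3
Op 6: read(P2, v2) -> 42. No state change.
Op 7: write(P2, v0, 194). refcount(pp3)=3>1 -> COPY to pp4. 5 ppages; refcounts: pp0:1 pp1:4 pp2:4 pp3:2 pp4:1
Op 8: read(P2, v1) -> 50. No state change.
P0: v2 -> pp2 = 42
P1: v2 -> pp2 = 42
P2: v2 -> pp2 = 42
P3: v2 -> pp2 = 42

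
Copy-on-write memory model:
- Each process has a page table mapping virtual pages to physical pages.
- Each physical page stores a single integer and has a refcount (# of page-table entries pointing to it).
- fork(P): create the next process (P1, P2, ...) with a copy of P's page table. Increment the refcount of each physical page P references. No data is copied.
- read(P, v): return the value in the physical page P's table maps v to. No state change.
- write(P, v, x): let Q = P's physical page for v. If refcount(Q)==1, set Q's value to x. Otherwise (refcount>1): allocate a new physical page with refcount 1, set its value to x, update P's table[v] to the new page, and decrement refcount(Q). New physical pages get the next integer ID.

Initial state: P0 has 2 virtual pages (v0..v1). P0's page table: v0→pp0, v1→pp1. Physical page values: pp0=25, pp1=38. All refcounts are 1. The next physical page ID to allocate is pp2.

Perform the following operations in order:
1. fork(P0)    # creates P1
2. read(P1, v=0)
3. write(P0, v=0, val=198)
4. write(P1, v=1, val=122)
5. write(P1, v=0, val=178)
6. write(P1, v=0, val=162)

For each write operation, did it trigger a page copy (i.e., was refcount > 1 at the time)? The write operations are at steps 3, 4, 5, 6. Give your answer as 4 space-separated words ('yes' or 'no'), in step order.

Op 1: fork(P0) -> P1. 2 ppages; refcounts: pp0:2 pp1:2
Op 2: read(P1, v0) -> 25. No state change.
Op 3: write(P0, v0, 198). refcount(pp0)=2>1 -> COPY to pp2. 3 ppages; refcounts: pp0:1 pp1:2 pp2:1
Op 4: write(P1, v1, 122). refcount(pp1)=2>1 -> COPY to pp3. 4 ppages; refcounts: pp0:1 pp1:1 pp2:1 pp3:1
Op 5: write(P1, v0, 178). refcount(pp0)=1 -> write in place. 4 ppages; refcounts: pp0:1 pp1:1 pp2:1 pp3:1
Op 6: write(P1, v0, 162). refcount(pp0)=1 -> write in place. 4 ppages; refcounts: pp0:1 pp1:1 pp2:1 pp3:1

yes yes no no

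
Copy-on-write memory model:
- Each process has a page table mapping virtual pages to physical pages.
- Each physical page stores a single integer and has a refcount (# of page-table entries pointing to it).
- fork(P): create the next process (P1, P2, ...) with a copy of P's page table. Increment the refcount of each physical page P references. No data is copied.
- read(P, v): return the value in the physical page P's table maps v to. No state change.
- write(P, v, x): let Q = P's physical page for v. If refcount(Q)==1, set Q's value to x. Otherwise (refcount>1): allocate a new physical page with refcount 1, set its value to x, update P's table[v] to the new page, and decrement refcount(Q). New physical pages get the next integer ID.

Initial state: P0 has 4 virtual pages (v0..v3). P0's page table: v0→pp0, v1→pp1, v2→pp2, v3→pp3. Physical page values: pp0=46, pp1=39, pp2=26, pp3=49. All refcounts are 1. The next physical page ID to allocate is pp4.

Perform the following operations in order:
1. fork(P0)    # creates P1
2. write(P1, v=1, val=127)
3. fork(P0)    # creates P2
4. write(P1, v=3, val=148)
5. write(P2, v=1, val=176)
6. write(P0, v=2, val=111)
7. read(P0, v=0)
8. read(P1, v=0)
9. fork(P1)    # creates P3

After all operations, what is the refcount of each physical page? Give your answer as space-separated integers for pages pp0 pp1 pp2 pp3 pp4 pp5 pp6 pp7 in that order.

Op 1: fork(P0) -> P1. 4 ppages; refcounts: pp0:2 pp1:2 pp2:2 pp3:2
Op 2: write(P1, v1, 127). refcount(pp1)=2>1 -> COPY to pp4. 5 ppages; refcounts: pp0:2 pp1:1 pp2:2 pp3:2 pp4:1
Op 3: fork(P0) -> P2. 5 ppages; refcounts: pp0:3 pp1:2 pp2:3 pp3:3 pp4:1
Op 4: write(P1, v3, 148). refcount(pp3)=3>1 -> COPY to pp5. 6 ppages; refcounts: pp0:3 pp1:2 pp2:3 pp3:2 pp4:1 pp5:1
Op 5: write(P2, v1, 176). refcount(pp1)=2>1 -> COPY to pp6. 7 ppages; refcounts: pp0:3 pp1:1 pp2:3 pp3:2 pp4:1 pp5:1 pp6:1
Op 6: write(P0, v2, 111). refcount(pp2)=3>1 -> COPY to pp7. 8 ppages; refcounts: pp0:3 pp1:1 pp2:2 pp3:2 pp4:1 pp5:1 pp6:1 pp7:1
Op 7: read(P0, v0) -> 46. No state change.
Op 8: read(P1, v0) -> 46. No state change.
Op 9: fork(P1) -> P3. 8 ppages; refcounts: pp0:4 pp1:1 pp2:3 pp3:2 pp4:2 pp5:2 pp6:1 pp7:1

Answer: 4 1 3 2 2 2 1 1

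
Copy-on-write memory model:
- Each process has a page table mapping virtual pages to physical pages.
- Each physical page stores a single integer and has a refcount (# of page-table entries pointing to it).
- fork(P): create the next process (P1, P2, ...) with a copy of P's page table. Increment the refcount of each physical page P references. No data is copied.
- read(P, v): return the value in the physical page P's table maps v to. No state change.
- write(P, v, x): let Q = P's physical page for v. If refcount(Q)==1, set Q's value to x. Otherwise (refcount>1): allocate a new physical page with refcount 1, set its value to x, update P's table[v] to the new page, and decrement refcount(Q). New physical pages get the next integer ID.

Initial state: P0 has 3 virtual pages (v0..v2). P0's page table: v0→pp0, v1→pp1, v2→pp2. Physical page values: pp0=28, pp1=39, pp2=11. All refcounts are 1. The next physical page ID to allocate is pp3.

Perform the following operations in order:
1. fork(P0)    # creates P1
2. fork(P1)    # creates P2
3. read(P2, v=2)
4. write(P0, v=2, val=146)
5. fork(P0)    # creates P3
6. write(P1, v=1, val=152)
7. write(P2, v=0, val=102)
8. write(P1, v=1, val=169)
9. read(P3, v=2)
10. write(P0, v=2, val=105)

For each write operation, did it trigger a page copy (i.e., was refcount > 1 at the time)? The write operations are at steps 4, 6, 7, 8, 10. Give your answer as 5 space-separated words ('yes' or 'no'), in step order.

Op 1: fork(P0) -> P1. 3 ppages; refcounts: pp0:2 pp1:2 pp2:2
Op 2: fork(P1) -> P2. 3 ppages; refcounts: pp0:3 pp1:3 pp2:3
Op 3: read(P2, v2) -> 11. No state change.
Op 4: write(P0, v2, 146). refcount(pp2)=3>1 -> COPY to pp3. 4 ppages; refcounts: pp0:3 pp1:3 pp2:2 pp3:1
Op 5: fork(P0) -> P3. 4 ppages; refcounts: pp0:4 pp1:4 pp2:2 pp3:2
Op 6: write(P1, v1, 152). refcount(pp1)=4>1 -> COPY to pp4. 5 ppages; refcounts: pp0:4 pp1:3 pp2:2 pp3:2 pp4:1
Op 7: write(P2, v0, 102). refcount(pp0)=4>1 -> COPY to pp5. 6 ppages; refcounts: pp0:3 pp1:3 pp2:2 pp3:2 pp4:1 pp5:1
Op 8: write(P1, v1, 169). refcount(pp4)=1 -> write in place. 6 ppages; refcounts: pp0:3 pp1:3 pp2:2 pp3:2 pp4:1 pp5:1
Op 9: read(P3, v2) -> 146. No state change.
Op 10: write(P0, v2, 105). refcount(pp3)=2>1 -> COPY to pp6. 7 ppages; refcounts: pp0:3 pp1:3 pp2:2 pp3:1 pp4:1 pp5:1 pp6:1

yes yes yes no yes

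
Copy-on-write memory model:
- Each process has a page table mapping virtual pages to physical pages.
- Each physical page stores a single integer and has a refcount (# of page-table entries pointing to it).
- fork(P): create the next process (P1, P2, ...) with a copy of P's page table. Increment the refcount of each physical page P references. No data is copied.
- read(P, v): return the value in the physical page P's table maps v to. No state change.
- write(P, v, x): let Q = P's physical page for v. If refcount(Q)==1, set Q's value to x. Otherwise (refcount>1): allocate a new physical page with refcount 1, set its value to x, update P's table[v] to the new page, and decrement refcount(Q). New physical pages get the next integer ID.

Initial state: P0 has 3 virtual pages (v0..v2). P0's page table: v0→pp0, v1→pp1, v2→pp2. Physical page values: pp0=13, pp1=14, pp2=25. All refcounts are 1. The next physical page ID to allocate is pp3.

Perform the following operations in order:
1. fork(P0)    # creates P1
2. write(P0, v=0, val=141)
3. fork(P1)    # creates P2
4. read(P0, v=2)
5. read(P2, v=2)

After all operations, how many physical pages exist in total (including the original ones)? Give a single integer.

Answer: 4

Derivation:
Op 1: fork(P0) -> P1. 3 ppages; refcounts: pp0:2 pp1:2 pp2:2
Op 2: write(P0, v0, 141). refcount(pp0)=2>1 -> COPY to pp3. 4 ppages; refcounts: pp0:1 pp1:2 pp2:2 pp3:1
Op 3: fork(P1) -> P2. 4 ppages; refcounts: pp0:2 pp1:3 pp2:3 pp3:1
Op 4: read(P0, v2) -> 25. No state change.
Op 5: read(P2, v2) -> 25. No state change.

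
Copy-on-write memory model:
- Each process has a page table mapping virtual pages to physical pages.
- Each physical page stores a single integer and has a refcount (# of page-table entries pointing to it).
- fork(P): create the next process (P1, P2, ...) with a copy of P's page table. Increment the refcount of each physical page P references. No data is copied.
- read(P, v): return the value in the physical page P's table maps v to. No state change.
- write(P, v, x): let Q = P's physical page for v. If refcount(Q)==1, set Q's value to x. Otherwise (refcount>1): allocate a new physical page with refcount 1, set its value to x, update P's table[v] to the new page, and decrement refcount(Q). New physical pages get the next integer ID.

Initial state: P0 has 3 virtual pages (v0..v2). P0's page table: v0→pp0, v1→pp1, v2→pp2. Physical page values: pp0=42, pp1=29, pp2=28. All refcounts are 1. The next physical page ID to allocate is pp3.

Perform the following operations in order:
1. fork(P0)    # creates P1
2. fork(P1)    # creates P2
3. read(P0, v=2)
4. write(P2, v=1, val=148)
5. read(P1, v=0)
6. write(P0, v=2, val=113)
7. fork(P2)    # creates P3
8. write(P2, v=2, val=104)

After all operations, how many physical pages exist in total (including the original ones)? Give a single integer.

Answer: 6

Derivation:
Op 1: fork(P0) -> P1. 3 ppages; refcounts: pp0:2 pp1:2 pp2:2
Op 2: fork(P1) -> P2. 3 ppages; refcounts: pp0:3 pp1:3 pp2:3
Op 3: read(P0, v2) -> 28. No state change.
Op 4: write(P2, v1, 148). refcount(pp1)=3>1 -> COPY to pp3. 4 ppages; refcounts: pp0:3 pp1:2 pp2:3 pp3:1
Op 5: read(P1, v0) -> 42. No state change.
Op 6: write(P0, v2, 113). refcount(pp2)=3>1 -> COPY to pp4. 5 ppages; refcounts: pp0:3 pp1:2 pp2:2 pp3:1 pp4:1
Op 7: fork(P2) -> P3. 5 ppages; refcounts: pp0:4 pp1:2 pp2:3 pp3:2 pp4:1
Op 8: write(P2, v2, 104). refcount(pp2)=3>1 -> COPY to pp5. 6 ppages; refcounts: pp0:4 pp1:2 pp2:2 pp3:2 pp4:1 pp5:1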